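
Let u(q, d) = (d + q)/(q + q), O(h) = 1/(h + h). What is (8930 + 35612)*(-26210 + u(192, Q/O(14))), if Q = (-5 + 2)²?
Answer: -18678309093/16 ≈ -1.1674e+9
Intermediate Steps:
O(h) = 1/(2*h)
Q = 9 (Q = (-3)² = 9)
u(q, d) = (d + q)/(2*q) (u(q, d) = (d + q)/((2*q)) = (d + q)*(1/(2*q)) = (d + q)/(2*q))
(8930 + 35612)*(-26210 + u(192, Q/O(14))) = (8930 + 35612)*(-26210 + (½)*(9/(((½)/14)) + 192)/192) = 44542*(-26210 + (½)*(1/192)*(9/(((½)*(1/14))) + 192)) = 44542*(-26210 + (½)*(1/192)*(9/(1/28) + 192)) = 44542*(-26210 + (½)*(1/192)*(9*28 + 192)) = 44542*(-26210 + (½)*(1/192)*(252 + 192)) = 44542*(-26210 + (½)*(1/192)*444) = 44542*(-26210 + 37/32) = 44542*(-838683/32) = -18678309093/16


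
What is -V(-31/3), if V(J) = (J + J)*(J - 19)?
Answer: -5456/9 ≈ -606.22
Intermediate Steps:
V(J) = 2*J*(-19 + J) (V(J) = (2*J)*(-19 + J) = 2*J*(-19 + J))
-V(-31/3) = -2*(-31/3)*(-19 - 31/3) = -2*(-31*⅓)*(-19 - 31*⅓) = -2*(-31)*(-19 - 31/3)/3 = -2*(-31)*(-88)/(3*3) = -1*5456/9 = -5456/9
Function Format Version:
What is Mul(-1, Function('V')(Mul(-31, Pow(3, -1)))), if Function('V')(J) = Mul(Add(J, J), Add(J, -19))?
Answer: Rational(-5456, 9) ≈ -606.22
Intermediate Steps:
Function('V')(J) = Mul(2, J, Add(-19, J)) (Function('V')(J) = Mul(Mul(2, J), Add(-19, J)) = Mul(2, J, Add(-19, J)))
Mul(-1, Function('V')(Mul(-31, Pow(3, -1)))) = Mul(-1, Mul(2, Mul(-31, Pow(3, -1)), Add(-19, Mul(-31, Pow(3, -1))))) = Mul(-1, Mul(2, Mul(-31, Rational(1, 3)), Add(-19, Mul(-31, Rational(1, 3))))) = Mul(-1, Mul(2, Rational(-31, 3), Add(-19, Rational(-31, 3)))) = Mul(-1, Mul(2, Rational(-31, 3), Rational(-88, 3))) = Mul(-1, Rational(5456, 9)) = Rational(-5456, 9)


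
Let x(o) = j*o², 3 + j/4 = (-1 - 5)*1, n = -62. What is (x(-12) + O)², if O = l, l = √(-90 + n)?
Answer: 26873704 - 20736*I*√38 ≈ 2.6874e+7 - 1.2783e+5*I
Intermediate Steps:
j = -36 (j = -12 + 4*((-1 - 5)*1) = -12 + 4*(-6*1) = -12 + 4*(-6) = -12 - 24 = -36)
x(o) = -36*o²
l = 2*I*√38 (l = √(-90 - 62) = √(-152) = 2*I*√38 ≈ 12.329*I)
O = 2*I*√38 ≈ 12.329*I
(x(-12) + O)² = (-36*(-12)² + 2*I*√38)² = (-36*144 + 2*I*√38)² = (-5184 + 2*I*√38)²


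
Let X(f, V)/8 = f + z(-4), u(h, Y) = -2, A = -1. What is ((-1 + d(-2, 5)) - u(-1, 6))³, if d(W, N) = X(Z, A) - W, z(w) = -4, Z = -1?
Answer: -50653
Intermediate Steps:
X(f, V) = -32 + 8*f (X(f, V) = 8*(f - 4) = 8*(-4 + f) = -32 + 8*f)
d(W, N) = -40 - W (d(W, N) = (-32 + 8*(-1)) - W = (-32 - 8) - W = -40 - W)
((-1 + d(-2, 5)) - u(-1, 6))³ = ((-1 + (-40 - 1*(-2))) - 1*(-2))³ = ((-1 + (-40 + 2)) + 2)³ = ((-1 - 38) + 2)³ = (-39 + 2)³ = (-37)³ = -50653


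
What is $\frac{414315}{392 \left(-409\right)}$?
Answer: $- \frac{414315}{160328} \approx -2.5842$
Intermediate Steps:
$\frac{414315}{392 \left(-409\right)} = \frac{414315}{-160328} = 414315 \left(- \frac{1}{160328}\right) = - \frac{414315}{160328}$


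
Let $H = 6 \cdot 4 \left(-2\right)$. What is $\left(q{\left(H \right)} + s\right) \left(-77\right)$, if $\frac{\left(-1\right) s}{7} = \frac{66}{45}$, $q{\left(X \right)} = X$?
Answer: $\frac{67298}{15} \approx 4486.5$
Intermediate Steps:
$H = -48$ ($H = 24 \left(-2\right) = -48$)
$s = - \frac{154}{15}$ ($s = - 7 \cdot \frac{66}{45} = - 7 \cdot 66 \cdot \frac{1}{45} = \left(-7\right) \frac{22}{15} = - \frac{154}{15} \approx -10.267$)
$\left(q{\left(H \right)} + s\right) \left(-77\right) = \left(-48 - \frac{154}{15}\right) \left(-77\right) = \left(- \frac{874}{15}\right) \left(-77\right) = \frac{67298}{15}$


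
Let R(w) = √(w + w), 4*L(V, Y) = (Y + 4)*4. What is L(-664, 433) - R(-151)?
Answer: 437 - I*√302 ≈ 437.0 - 17.378*I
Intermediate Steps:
L(V, Y) = 4 + Y (L(V, Y) = ((Y + 4)*4)/4 = ((4 + Y)*4)/4 = (16 + 4*Y)/4 = 4 + Y)
R(w) = √2*√w (R(w) = √(2*w) = √2*√w)
L(-664, 433) - R(-151) = (4 + 433) - √2*√(-151) = 437 - √2*I*√151 = 437 - I*√302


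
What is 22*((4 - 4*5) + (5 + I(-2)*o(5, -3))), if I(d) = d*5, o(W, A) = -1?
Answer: -22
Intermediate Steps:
I(d) = 5*d
22*((4 - 4*5) + (5 + I(-2)*o(5, -3))) = 22*((4 - 4*5) + (5 + (5*(-2))*(-1))) = 22*((4 - 20) + (5 - 10*(-1))) = 22*(-16 + (5 + 10)) = 22*(-16 + 15) = 22*(-1) = -22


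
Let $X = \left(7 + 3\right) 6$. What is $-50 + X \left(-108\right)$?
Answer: $-6530$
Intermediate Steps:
$X = 60$ ($X = 10 \cdot 6 = 60$)
$-50 + X \left(-108\right) = -50 + 60 \left(-108\right) = -50 - 6480 = -6530$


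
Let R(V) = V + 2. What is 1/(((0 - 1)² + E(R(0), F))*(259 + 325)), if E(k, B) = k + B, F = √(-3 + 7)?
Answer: 1/2920 ≈ 0.00034247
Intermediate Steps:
R(V) = 2 + V
F = 2 (F = √4 = 2)
E(k, B) = B + k
1/(((0 - 1)² + E(R(0), F))*(259 + 325)) = 1/(((0 - 1)² + (2 + (2 + 0)))*(259 + 325)) = 1/(((-1)² + (2 + 2))*584) = 1/((1 + 4)*584) = 1/(5*584) = 1/2920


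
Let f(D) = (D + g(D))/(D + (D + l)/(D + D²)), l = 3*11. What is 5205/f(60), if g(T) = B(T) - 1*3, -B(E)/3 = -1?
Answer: 25411157/4880 ≈ 5207.2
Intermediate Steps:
B(E) = 3 (B(E) = -3*(-1) = 3)
l = 33
g(T) = 0 (g(T) = 3 - 1*3 = 3 - 3 = 0)
f(D) = D/(D + (33 + D)/(D + D²)) (f(D) = (D + 0)/(D + (D + 33)/(D + D²)) = D/(D + (33 + D)/(D + D²)))
5205/f(60) = 5205/((60²*(1 + 60)/(33 + 60 + 60² + 60³))) = 5205/((3600*61/(33 + 60 + 3600 + 216000))) = 5205/((3600*61/219693)) = 5205/((3600*(1/219693)*61)) = 5205/(73200/73231) = 5205*(73231/73200) = 25411157/4880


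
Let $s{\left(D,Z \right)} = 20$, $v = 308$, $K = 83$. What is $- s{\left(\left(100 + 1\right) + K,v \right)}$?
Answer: $-20$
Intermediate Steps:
$- s{\left(\left(100 + 1\right) + K,v \right)} = \left(-1\right) 20 = -20$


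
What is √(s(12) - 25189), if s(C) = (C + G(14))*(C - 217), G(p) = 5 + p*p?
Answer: I*√68854 ≈ 262.4*I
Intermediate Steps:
G(p) = 5 + p²
s(C) = (-217 + C)*(201 + C) (s(C) = (C + (5 + 14²))*(C - 217) = (C + (5 + 196))*(-217 + C) = (C + 201)*(-217 + C) = (201 + C)*(-217 + C) = (-217 + C)*(201 + C))
√(s(12) - 25189) = √((-43617 + 12² - 16*12) - 25189) = √((-43617 + 144 - 192) - 25189) = √(-43665 - 25189) = √(-68854) = I*√68854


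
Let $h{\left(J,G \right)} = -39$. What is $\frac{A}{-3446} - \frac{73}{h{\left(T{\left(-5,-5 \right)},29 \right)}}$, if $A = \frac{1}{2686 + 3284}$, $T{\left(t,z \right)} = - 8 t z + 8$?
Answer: $\frac{500600407}{267444060} \approx 1.8718$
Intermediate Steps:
$T{\left(t,z \right)} = 8 - 8 t z$ ($T{\left(t,z \right)} = - 8 t z + 8 = 8 - 8 t z$)
$A = \frac{1}{5970} \approx 0.0001675$
$\frac{A}{-3446} - \frac{73}{h{\left(T{\left(-5,-5 \right)},29 \right)}} = \frac{1}{5970 \left(-3446\right)} - \frac{73}{-39} = \frac{1}{5970} \left(- \frac{1}{3446}\right) - - \frac{73}{39} = - \frac{1}{20572620} + \frac{73}{39} = \frac{500600407}{267444060}$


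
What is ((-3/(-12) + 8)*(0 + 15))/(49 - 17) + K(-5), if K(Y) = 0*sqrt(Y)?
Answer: 495/128 ≈ 3.8672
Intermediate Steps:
K(Y) = 0
((-3/(-12) + 8)*(0 + 15))/(49 - 17) + K(-5) = ((-3/(-12) + 8)*(0 + 15))/(49 - 17) + 0 = ((-3*(-1/12) + 8)*15)/32 + 0 = ((1/4 + 8)*15)/32 + 0 = ((33/4)*15)/32 + 0 = (1/32)*(495/4) + 0 = 495/128 + 0 = 495/128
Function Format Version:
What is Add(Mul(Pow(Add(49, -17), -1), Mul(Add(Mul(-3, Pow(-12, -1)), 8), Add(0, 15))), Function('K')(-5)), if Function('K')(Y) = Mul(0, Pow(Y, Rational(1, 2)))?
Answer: Rational(495, 128) ≈ 3.8672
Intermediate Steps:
Function('K')(Y) = 0
Add(Mul(Pow(Add(49, -17), -1), Mul(Add(Mul(-3, Pow(-12, -1)), 8), Add(0, 15))), Function('K')(-5)) = Add(Mul(Pow(Add(49, -17), -1), Mul(Add(Mul(-3, Pow(-12, -1)), 8), Add(0, 15))), 0) = Add(Mul(Pow(32, -1), Mul(Add(Mul(-3, Rational(-1, 12)), 8), 15)), 0) = Add(Mul(Rational(1, 32), Mul(Add(Rational(1, 4), 8), 15)), 0) = Add(Mul(Rational(1, 32), Mul(Rational(33, 4), 15)), 0) = Add(Mul(Rational(1, 32), Rational(495, 4)), 0) = Add(Rational(495, 128), 0) = Rational(495, 128)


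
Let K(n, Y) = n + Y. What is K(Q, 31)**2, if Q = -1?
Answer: 900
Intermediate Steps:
K(n, Y) = Y + n
K(Q, 31)**2 = (31 - 1)**2 = 30**2 = 900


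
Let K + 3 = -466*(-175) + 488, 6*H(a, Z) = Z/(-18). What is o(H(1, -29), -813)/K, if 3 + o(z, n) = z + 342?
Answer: 36641/8859780 ≈ 0.0041357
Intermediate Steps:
H(a, Z) = -Z/108 (H(a, Z) = (Z/(-18))/6 = (Z*(-1/18))/6 = (-Z/18)/6 = -Z/108)
o(z, n) = 339 + z (o(z, n) = -3 + (z + 342) = -3 + (342 + z) = 339 + z)
K = 82035 (K = -3 + (-466*(-175) + 488) = -3 + (81550 + 488) = -3 + 82038 = 82035)
o(H(1, -29), -813)/K = (339 - 1/108*(-29))/82035 = (339 + 29/108)*(1/82035) = (36641/108)*(1/82035) = 36641/8859780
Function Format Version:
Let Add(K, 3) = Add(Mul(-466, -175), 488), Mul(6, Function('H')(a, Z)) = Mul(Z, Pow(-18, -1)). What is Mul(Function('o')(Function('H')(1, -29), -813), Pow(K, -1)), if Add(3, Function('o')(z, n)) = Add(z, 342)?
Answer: Rational(36641, 8859780) ≈ 0.0041357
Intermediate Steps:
Function('H')(a, Z) = Mul(Rational(-1, 108), Z) (Function('H')(a, Z) = Mul(Rational(1, 6), Mul(Z, Pow(-18, -1))) = Mul(Rational(1, 6), Mul(Z, Rational(-1, 18))) = Mul(Rational(1, 6), Mul(Rational(-1, 18), Z)) = Mul(Rational(-1, 108), Z))
Function('o')(z, n) = Add(339, z) (Function('o')(z, n) = Add(-3, Add(z, 342)) = Add(-3, Add(342, z)) = Add(339, z))
K = 82035 (K = Add(-3, Add(Mul(-466, -175), 488)) = Add(-3, Add(81550, 488)) = Add(-3, 82038) = 82035)
Mul(Function('o')(Function('H')(1, -29), -813), Pow(K, -1)) = Mul(Add(339, Mul(Rational(-1, 108), -29)), Pow(82035, -1)) = Mul(Add(339, Rational(29, 108)), Rational(1, 82035)) = Mul(Rational(36641, 108), Rational(1, 82035)) = Rational(36641, 8859780)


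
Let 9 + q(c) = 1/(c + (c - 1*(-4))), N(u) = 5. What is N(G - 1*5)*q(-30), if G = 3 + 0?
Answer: -2525/56 ≈ -45.089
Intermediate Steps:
G = 3
q(c) = -9 + 1/(4 + 2*c) (q(c) = -9 + 1/(c + (c - 1*(-4))) = -9 + 1/(c + (c + 4)) = -9 + 1/(c + (4 + c)) = -9 + 1/(4 + 2*c))
N(G - 1*5)*q(-30) = 5*((-35 - 18*(-30))/(2*(2 - 30))) = 5*((½)*(-35 + 540)/(-28)) = 5*((½)*(-1/28)*505) = 5*(-505/56) = -2525/56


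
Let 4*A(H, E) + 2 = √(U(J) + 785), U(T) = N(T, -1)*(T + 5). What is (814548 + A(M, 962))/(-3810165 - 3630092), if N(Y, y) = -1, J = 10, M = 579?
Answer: -1629095/14880514 - √770/29761028 ≈ -0.10948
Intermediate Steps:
U(T) = -5 - T (U(T) = -(T + 5) = -(5 + T) = -5 - T)
A(H, E) = -½ + √770/4 (A(H, E) = -½ + √((-5 - 1*10) + 785)/4 = -½ + √((-5 - 10) + 785)/4 = -½ + √(-15 + 785)/4 = -½ + √770/4)
(814548 + A(M, 962))/(-3810165 - 3630092) = (814548 + (-½ + √770/4))/(-3810165 - 3630092) = (1629095/2 + √770/4)/(-7440257) = (1629095/2 + √770/4)*(-1/7440257) = -1629095/14880514 - √770/29761028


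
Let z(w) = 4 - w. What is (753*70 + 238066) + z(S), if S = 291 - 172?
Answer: 290661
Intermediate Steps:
S = 119
(753*70 + 238066) + z(S) = (753*70 + 238066) + (4 - 1*119) = (52710 + 238066) + (4 - 119) = 290776 - 115 = 290661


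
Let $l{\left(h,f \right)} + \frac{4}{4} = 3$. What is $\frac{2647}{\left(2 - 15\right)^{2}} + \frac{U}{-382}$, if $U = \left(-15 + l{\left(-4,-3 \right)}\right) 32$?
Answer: $\frac{540729}{32279} \approx 16.752$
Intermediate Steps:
$l{\left(h,f \right)} = 2$ ($l{\left(h,f \right)} = -1 + 3 = 2$)
$U = -416$ ($U = \left(-15 + 2\right) 32 = \left(-13\right) 32 = -416$)
$\frac{2647}{\left(2 - 15\right)^{2}} + \frac{U}{-382} = \frac{2647}{\left(2 - 15\right)^{2}} - \frac{416}{-382} = \frac{2647}{\left(-13\right)^{2}} - - \frac{208}{191} = \frac{2647}{169} + \frac{208}{191} = \frac{540729}{32279}$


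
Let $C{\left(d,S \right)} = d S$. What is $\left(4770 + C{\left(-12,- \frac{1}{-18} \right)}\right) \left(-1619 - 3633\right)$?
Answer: $- \frac{75145616}{3} \approx -2.5049 \cdot 10^{7}$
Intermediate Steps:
$C{\left(d,S \right)} = S d$
$\left(4770 + C{\left(-12,- \frac{1}{-18} \right)}\right) \left(-1619 - 3633\right) = \left(4770 + - \frac{1}{-18} \left(-12\right)\right) \left(-1619 - 3633\right) = \left(4770 + \left(-1\right) \left(- \frac{1}{18}\right) \left(-12\right)\right) \left(-5252\right) = \left(4770 + \frac{1}{18} \left(-12\right)\right) \left(-5252\right) = \left(4770 - \frac{2}{3}\right) \left(-5252\right) = \frac{14308}{3} \left(-5252\right) = - \frac{75145616}{3}$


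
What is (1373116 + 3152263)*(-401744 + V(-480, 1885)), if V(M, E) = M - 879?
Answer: -1824193851037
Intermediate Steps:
V(M, E) = -879 + M
(1373116 + 3152263)*(-401744 + V(-480, 1885)) = (1373116 + 3152263)*(-401744 + (-879 - 480)) = 4525379*(-401744 - 1359) = 4525379*(-403103) = -1824193851037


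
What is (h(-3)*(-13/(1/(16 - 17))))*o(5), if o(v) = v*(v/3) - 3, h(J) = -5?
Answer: -1040/3 ≈ -346.67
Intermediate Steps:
o(v) = -3 + v²/3 (o(v) = v*(v*(⅓)) - 3 = v*(v/3) - 3 = v²/3 - 3 = -3 + v²/3)
(h(-3)*(-13/(1/(16 - 17))))*o(5) = (-(-65)/(1/(16 - 17)))*(-3 + (⅓)*5²) = (-(-65)/(1/(-1)))*(-3 + (⅓)*25) = (-(-65)/(-1))*(-3 + 25/3) = -(-65)*(-1)*(16/3) = -5*13*(16/3) = -65*16/3 = -1040/3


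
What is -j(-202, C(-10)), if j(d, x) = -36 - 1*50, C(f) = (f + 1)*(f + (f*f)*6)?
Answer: 86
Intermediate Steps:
C(f) = (1 + f)*(f + 6*f**2) (C(f) = (1 + f)*(f + f**2*6) = (1 + f)*(f + 6*f**2))
j(d, x) = -86 (j(d, x) = -36 - 50 = -86)
-j(-202, C(-10)) = -1*(-86) = 86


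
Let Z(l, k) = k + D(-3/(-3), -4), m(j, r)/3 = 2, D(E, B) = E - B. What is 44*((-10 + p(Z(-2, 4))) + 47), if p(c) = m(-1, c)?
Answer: 1892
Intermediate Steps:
m(j, r) = 6 (m(j, r) = 3*2 = 6)
Z(l, k) = 5 + k (Z(l, k) = k + (-3/(-3) - 1*(-4)) = k + (-3*(-⅓) + 4) = k + (1 + 4) = k + 5 = 5 + k)
p(c) = 6
44*((-10 + p(Z(-2, 4))) + 47) = 44*((-10 + 6) + 47) = 44*(-4 + 47) = 44*43 = 1892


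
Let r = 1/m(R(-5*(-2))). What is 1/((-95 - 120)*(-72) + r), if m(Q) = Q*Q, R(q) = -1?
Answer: 1/15481 ≈ 6.4595e-5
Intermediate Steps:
m(Q) = Q**2
r = 1 (r = 1/((-1)**2) = 1/1 = 1)
1/((-95 - 120)*(-72) + r) = 1/((-95 - 120)*(-72) + 1) = 1/(-215*(-72) + 1) = 1/(15480 + 1) = 1/15481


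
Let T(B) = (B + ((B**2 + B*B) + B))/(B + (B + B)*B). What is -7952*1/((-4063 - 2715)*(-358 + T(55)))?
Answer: -220668/67146257 ≈ -0.0032864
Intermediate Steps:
T(B) = (2*B + 2*B**2)/(B + 2*B**2) (T(B) = (B + ((B**2 + B**2) + B))/(B + (2*B)*B) = (B + (2*B**2 + B))/(B + 2*B**2) = (B + (B + 2*B**2))/(B + 2*B**2) = (2*B + 2*B**2)/(B + 2*B**2))
-7952*1/((-4063 - 2715)*(-358 + T(55))) = -7952*1/((-4063 - 2715)*(-358 + 2*(1 + 55)/(1 + 2*55))) = -7952*(-1/(6778*(-358 + 2*56/(1 + 110)))) = -7952*(-1/(6778*(-358 + 2*56/111))) = -7952*(-1/(6778*(-358 + 2*(1/111)*56))) = -7952*(-1/(6778*(-358 + 112/111))) = -7952/((-39626/111*(-6778))) = -7952/268585028/111 = -7952*111/268585028 = -220668/67146257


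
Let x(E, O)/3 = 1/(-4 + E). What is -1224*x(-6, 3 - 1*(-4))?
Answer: 1836/5 ≈ 367.20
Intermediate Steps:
x(E, O) = 3/(-4 + E)
-1224*x(-6, 3 - 1*(-4)) = -3672/(-4 - 6) = -3672/(-10) = -3672*(-1)/10 = -1224*(-3/10) = 1836/5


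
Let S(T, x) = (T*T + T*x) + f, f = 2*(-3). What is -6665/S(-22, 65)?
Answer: 6665/952 ≈ 7.0011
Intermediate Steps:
f = -6
S(T, x) = -6 + T² + T*x (S(T, x) = (T*T + T*x) - 6 = (T² + T*x) - 6 = -6 + T² + T*x)
-6665/S(-22, 65) = -6665/(-6 + (-22)² - 22*65) = -6665/(-6 + 484 - 1430) = -6665/(-952) = -6665*(-1/952) = 6665/952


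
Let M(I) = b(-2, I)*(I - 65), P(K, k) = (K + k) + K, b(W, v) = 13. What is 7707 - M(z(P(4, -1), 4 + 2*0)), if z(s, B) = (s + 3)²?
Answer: 7252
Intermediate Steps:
P(K, k) = k + 2*K
z(s, B) = (3 + s)²
M(I) = -845 + 13*I (M(I) = 13*(I - 65) = 13*(-65 + I) = -845 + 13*I)
7707 - M(z(P(4, -1), 4 + 2*0)) = 7707 - (-845 + 13*(3 + (-1 + 2*4))²) = 7707 - (-845 + 13*(3 + (-1 + 8))²) = 7707 - (-845 + 13*(3 + 7)²) = 7707 - (-845 + 13*10²) = 7707 - (-845 + 13*100) = 7707 - (-845 + 1300) = 7707 - 1*455 = 7707 - 455 = 7252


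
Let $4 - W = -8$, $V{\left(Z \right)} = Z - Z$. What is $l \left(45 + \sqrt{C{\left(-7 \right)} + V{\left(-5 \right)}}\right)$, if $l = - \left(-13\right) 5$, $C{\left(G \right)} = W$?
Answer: $2925 + 130 \sqrt{3} \approx 3150.2$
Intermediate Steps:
$V{\left(Z \right)} = 0$
$W = 12$ ($W = 4 - -8 = 4 + 8 = 12$)
$C{\left(G \right)} = 12$
$l = 65$ ($l = \left(-1\right) \left(-65\right) = 65$)
$l \left(45 + \sqrt{C{\left(-7 \right)} + V{\left(-5 \right)}}\right) = 65 \left(45 + \sqrt{12 + 0}\right) = 65 \left(45 + \sqrt{12}\right) = 65 \left(45 + 2 \sqrt{3}\right) = 2925 + 130 \sqrt{3}$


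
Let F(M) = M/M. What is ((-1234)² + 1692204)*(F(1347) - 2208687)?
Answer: -7100837142560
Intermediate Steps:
F(M) = 1
((-1234)² + 1692204)*(F(1347) - 2208687) = ((-1234)² + 1692204)*(1 - 2208687) = (1522756 + 1692204)*(-2208686) = 3214960*(-2208686) = -7100837142560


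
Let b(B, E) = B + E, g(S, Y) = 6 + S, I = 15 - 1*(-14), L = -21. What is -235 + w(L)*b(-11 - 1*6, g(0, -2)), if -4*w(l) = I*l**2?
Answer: 139739/4 ≈ 34935.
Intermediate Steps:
I = 29 (I = 15 + 14 = 29)
w(l) = -29*l**2/4
-235 + w(L)*b(-11 - 1*6, g(0, -2)) = -235 + (-29/4*(-21)**2)*((-11 - 1*6) + (6 + 0)) = -235 + (-29/4*441)*((-11 - 6) + 6) = -235 - 12789*(-17 + 6)/4 = -235 - 12789/4*(-11) = -235 + 140679/4 = 139739/4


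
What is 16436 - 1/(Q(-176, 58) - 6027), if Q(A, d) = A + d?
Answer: 100999221/6145 ≈ 16436.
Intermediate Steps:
16436 - 1/(Q(-176, 58) - 6027) = 16436 - 1/((-176 + 58) - 6027) = 16436 - 1/(-118 - 6027) = 16436 - 1/(-6145) = 16436 - 1*(-1/6145) = 16436 + 1/6145 = 100999221/6145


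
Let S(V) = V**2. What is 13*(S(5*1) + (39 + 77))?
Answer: 1833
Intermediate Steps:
13*(S(5*1) + (39 + 77)) = 13*((5*1)**2 + (39 + 77)) = 13*(5**2 + 116) = 13*(25 + 116) = 13*141 = 1833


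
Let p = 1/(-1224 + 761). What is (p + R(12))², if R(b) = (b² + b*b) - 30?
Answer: 14269019209/214369 ≈ 66563.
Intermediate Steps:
R(b) = -30 + 2*b² (R(b) = (b² + b²) - 30 = 2*b² - 30 = -30 + 2*b²)
p = -1/463 (p = 1/(-463) = -1/463 ≈ -0.0021598)
(p + R(12))² = (-1/463 + (-30 + 2*12²))² = (-1/463 + (-30 + 2*144))² = (-1/463 + (-30 + 288))² = (-1/463 + 258)² = (119453/463)² = 14269019209/214369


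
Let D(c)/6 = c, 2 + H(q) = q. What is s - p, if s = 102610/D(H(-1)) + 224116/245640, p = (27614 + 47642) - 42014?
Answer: -7174218923/184230 ≈ -38942.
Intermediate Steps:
H(q) = -2 + q
D(c) = 6*c
p = 33242 (p = 75256 - 42014 = 33242)
s = -1050045263/184230 (s = 102610/((6*(-2 - 1))) + 224116/245640 = 102610/((6*(-3))) + 224116*(1/245640) = 102610/(-18) + 56029/61410 = 102610*(-1/18) + 56029/61410 = -51305/9 + 56029/61410 = -1050045263/184230 ≈ -5699.6)
s - p = -1050045263/184230 - 1*33242 = -1050045263/184230 - 33242 = -7174218923/184230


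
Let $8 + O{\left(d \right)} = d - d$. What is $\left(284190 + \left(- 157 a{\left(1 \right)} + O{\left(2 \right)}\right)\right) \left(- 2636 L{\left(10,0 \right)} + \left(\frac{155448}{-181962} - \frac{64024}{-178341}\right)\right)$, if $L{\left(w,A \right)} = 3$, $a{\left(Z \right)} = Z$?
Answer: $- \frac{1349859502604758600}{600949723} \approx -2.2462 \cdot 10^{9}$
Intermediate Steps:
$O{\left(d \right)} = -8$ ($O{\left(d \right)} = -8 + \left(d - d\right) = -8 + 0 = -8$)
$\left(284190 + \left(- 157 a{\left(1 \right)} + O{\left(2 \right)}\right)\right) \left(- 2636 L{\left(10,0 \right)} + \left(\frac{155448}{-181962} - \frac{64024}{-178341}\right)\right) = \left(284190 - 165\right) \left(\left(-2636\right) 3 + \left(\frac{155448}{-181962} - \frac{64024}{-178341}\right)\right) = \left(284190 - 165\right) \left(-7908 + \left(155448 \left(- \frac{1}{181962}\right) - - \frac{64024}{178341}\right)\right) = \left(284190 - 165\right) \left(-7908 + \left(- \frac{8636}{10109} + \frac{64024}{178341}\right)\right) = 284025 \left(-7908 - \frac{892934260}{1802849169}\right) = 284025 \left(- \frac{14257824162712}{1802849169}\right) = - \frac{1349859502604758600}{600949723}$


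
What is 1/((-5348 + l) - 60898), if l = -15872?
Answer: -1/82118 ≈ -1.2178e-5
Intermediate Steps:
1/((-5348 + l) - 60898) = 1/((-5348 - 15872) - 60898) = 1/(-21220 - 60898) = 1/(-82118) = -1/82118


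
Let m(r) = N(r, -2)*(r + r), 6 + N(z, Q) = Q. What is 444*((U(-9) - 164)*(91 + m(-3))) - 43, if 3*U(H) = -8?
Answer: -10286043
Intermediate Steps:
N(z, Q) = -6 + Q
m(r) = -16*r (m(r) = (-6 - 2)*(r + r) = -16*r)
U(H) = -8/3 (U(H) = (⅓)*(-8) = -8/3)
444*((U(-9) - 164)*(91 + m(-3))) - 43 = 444*((-8/3 - 164)*(91 - 16*(-3))) - 43 = 444*(-500*(91 + 48)/3) - 43 = 444*(-500/3*139) - 43 = 444*(-69500/3) - 43 = -10286000 - 43 = -10286043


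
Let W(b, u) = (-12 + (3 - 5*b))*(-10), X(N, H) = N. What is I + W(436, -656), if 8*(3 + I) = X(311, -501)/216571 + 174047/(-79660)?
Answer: 3020726553143983/138016366880 ≈ 21887.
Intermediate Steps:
W(b, u) = 90 + 50*b (W(b, u) = (-9 - 5*b)*(-10) = 90 + 50*b)
I = -451717859217/138016366880 (I = -3 + (311/216571 + 174047/(-79660))/8 = -3 + (311*(1/216571) + 174047*(-1/79660))/8 = -3 + (311/216571 - 174047/79660)/8 = -3 + (⅛)*(-37668758577/17252045860) = -3 - 37668758577/138016366880 = -451717859217/138016366880 ≈ -3.2729)
I + W(436, -656) = -451717859217/138016366880 + (90 + 50*436) = -451717859217/138016366880 + (90 + 21800) = -451717859217/138016366880 + 21890 = 3020726553143983/138016366880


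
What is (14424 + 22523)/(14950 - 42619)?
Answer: -36947/27669 ≈ -1.3353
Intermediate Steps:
(14424 + 22523)/(14950 - 42619) = 36947/(-27669) = 36947*(-1/27669) = -36947/27669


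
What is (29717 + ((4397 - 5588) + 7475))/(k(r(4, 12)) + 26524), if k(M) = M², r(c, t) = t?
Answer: 36001/26668 ≈ 1.3500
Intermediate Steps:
(29717 + ((4397 - 5588) + 7475))/(k(r(4, 12)) + 26524) = (29717 + ((4397 - 5588) + 7475))/(12² + 26524) = (29717 + (-1191 + 7475))/(144 + 26524) = (29717 + 6284)/26668 = 36001*(1/26668) = 36001/26668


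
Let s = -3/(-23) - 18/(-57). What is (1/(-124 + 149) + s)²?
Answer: 28217344/119355625 ≈ 0.23641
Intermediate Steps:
s = 195/437 (s = -3*(-1/23) - 18*(-1/57) = 3/23 + 6/19 = 195/437 ≈ 0.44622)
(1/(-124 + 149) + s)² = (1/(-124 + 149) + 195/437)² = (1/25 + 195/437)² = (5312/10925)² = 28217344/119355625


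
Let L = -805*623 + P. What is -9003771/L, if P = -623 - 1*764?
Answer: 333473/18626 ≈ 17.904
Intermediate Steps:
P = -1387 (P = -623 - 764 = -1387)
L = -502902 (L = -805*623 - 1387 = -501515 - 1387 = -502902)
-9003771/L = -9003771/(-502902) = -9003771*(-1/502902) = 333473/18626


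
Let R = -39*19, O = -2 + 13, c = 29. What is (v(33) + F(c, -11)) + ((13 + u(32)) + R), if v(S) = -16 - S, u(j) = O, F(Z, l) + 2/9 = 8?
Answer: -6824/9 ≈ -758.22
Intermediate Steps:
F(Z, l) = 70/9 (F(Z, l) = -2/9 + 8 = 70/9)
O = 11
u(j) = 11
R = -741
(v(33) + F(c, -11)) + ((13 + u(32)) + R) = ((-16 - 1*33) + 70/9) + ((13 + 11) - 741) = ((-16 - 33) + 70/9) + (24 - 741) = (-49 + 70/9) - 717 = -371/9 - 717 = -6824/9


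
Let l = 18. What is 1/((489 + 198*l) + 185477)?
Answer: 1/189530 ≈ 5.2762e-6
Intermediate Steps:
1/((489 + 198*l) + 185477) = 1/((489 + 198*18) + 185477) = 1/((489 + 3564) + 185477) = 1/(4053 + 185477) = 1/189530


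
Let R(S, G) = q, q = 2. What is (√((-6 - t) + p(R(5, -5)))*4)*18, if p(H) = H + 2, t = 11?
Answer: 72*I*√13 ≈ 259.6*I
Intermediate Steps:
R(S, G) = 2
p(H) = 2 + H
(√((-6 - t) + p(R(5, -5)))*4)*18 = (√((-6 - 1*11) + (2 + 2))*4)*18 = (√((-6 - 11) + 4)*4)*18 = (√(-17 + 4)*4)*18 = (√(-13)*4)*18 = ((I*√13)*4)*18 = (4*I*√13)*18 = 72*I*√13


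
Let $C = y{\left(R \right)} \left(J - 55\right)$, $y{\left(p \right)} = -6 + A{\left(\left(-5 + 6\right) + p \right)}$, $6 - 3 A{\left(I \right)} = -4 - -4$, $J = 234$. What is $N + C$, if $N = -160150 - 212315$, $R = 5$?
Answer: $-373181$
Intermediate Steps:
$A{\left(I \right)} = 2$ ($A{\left(I \right)} = 2 - \frac{-4 - -4}{3} = 2 - \frac{-4 + 4}{3} = 2 - 0 = 2 + 0 = 2$)
$y{\left(p \right)} = -4$ ($y{\left(p \right)} = -6 + 2 = -4$)
$N = -372465$
$C = -716$ ($C = - 4 \left(234 - 55\right) = \left(-4\right) 179 = -716$)
$N + C = -372465 - 716 = -373181$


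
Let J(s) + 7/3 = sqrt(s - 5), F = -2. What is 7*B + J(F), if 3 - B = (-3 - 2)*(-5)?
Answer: -469/3 + I*sqrt(7) ≈ -156.33 + 2.6458*I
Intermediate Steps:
J(s) = -7/3 + sqrt(-5 + s) (J(s) = -7/3 + sqrt(s - 5) = -7/3 + sqrt(-5 + s))
B = -22 (B = 3 - (-3 - 2)*(-5) = 3 - (-5)*(-5) = 3 - 1*25 = 3 - 25 = -22)
7*B + J(F) = 7*(-22) + (-7/3 + sqrt(-5 - 2)) = -154 + (-7/3 + sqrt(-7)) = -154 + (-7/3 + I*sqrt(7)) = -469/3 + I*sqrt(7)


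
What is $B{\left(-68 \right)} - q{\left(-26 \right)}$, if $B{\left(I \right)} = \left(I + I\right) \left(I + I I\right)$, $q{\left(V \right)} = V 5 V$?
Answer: $-622996$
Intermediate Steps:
$q{\left(V \right)} = 5 V^{2}$ ($q{\left(V \right)} = 5 V V = 5 V^{2}$)
$B{\left(I \right)} = 2 I \left(I + I^{2}\right)$
$B{\left(-68 \right)} - q{\left(-26 \right)} = 2 \left(-68\right)^{2} \left(1 - 68\right) - 5 \left(-26\right)^{2} = 2 \cdot 4624 \left(-67\right) - 5 \cdot 676 = -619616 - 3380 = -622996$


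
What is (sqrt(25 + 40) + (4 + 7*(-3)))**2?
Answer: (17 - sqrt(65))**2 ≈ 79.883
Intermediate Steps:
(sqrt(25 + 40) + (4 + 7*(-3)))**2 = (sqrt(65) + (4 - 21))**2 = (sqrt(65) - 17)**2 = (-17 + sqrt(65))**2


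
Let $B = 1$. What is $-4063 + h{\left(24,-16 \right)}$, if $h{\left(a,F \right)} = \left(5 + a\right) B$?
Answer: $-4034$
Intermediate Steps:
$h{\left(a,F \right)} = 5 + a$ ($h{\left(a,F \right)} = \left(5 + a\right) 1 = 5 + a$)
$-4063 + h{\left(24,-16 \right)} = -4063 + \left(5 + 24\right) = -4063 + 29 = -4034$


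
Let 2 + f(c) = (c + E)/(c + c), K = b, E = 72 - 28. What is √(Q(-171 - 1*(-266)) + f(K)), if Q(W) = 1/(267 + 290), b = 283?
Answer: I*√141180313578/315262 ≈ 1.1918*I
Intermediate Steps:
E = 44
K = 283
Q(W) = 1/557
f(c) = -2 + (44 + c)/(2*c) (f(c) = -2 + (c + 44)/(c + c) = -2 + (44 + c)/((2*c)) = -2 + (44 + c)*(1/(2*c)) = -2 + (44 + c)/(2*c))
√(Q(-171 - 1*(-266)) + f(K)) = √(1/557 + (-3/2 + 22/283)) = √(1/557 - 805/566) = √(-447819/315262) = I*√141180313578/315262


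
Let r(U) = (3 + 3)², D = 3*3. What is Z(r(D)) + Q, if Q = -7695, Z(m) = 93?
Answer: -7602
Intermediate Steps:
D = 9
r(U) = 36 (r(U) = 6² = 36)
Z(r(D)) + Q = 93 - 7695 = -7602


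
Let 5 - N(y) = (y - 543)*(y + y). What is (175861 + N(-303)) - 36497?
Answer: -373307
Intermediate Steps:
N(y) = 5 - 2*y*(-543 + y) (N(y) = 5 - (y - 543)*(y + y) = 5 - (-543 + y)*2*y = 5 - 2*y*(-543 + y))
(175861 + N(-303)) - 36497 = (175861 + (5 - 2*(-303)**2 + 1086*(-303))) - 36497 = (175861 + (5 - 2*91809 - 329058)) - 36497 = (175861 + (5 - 183618 - 329058)) - 36497 = (175861 - 512671) - 36497 = -336810 - 36497 = -373307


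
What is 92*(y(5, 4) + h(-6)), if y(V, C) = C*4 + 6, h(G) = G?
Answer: 1472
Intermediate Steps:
y(V, C) = 6 + 4*C (y(V, C) = 4*C + 6 = 6 + 4*C)
92*(y(5, 4) + h(-6)) = 92*((6 + 4*4) - 6) = 92*((6 + 16) - 6) = 92*(22 - 6) = 92*16 = 1472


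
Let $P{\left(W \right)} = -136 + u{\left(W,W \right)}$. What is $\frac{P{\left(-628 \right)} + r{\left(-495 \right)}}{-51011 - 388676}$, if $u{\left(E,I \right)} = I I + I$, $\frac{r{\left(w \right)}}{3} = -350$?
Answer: $- \frac{392570}{439687} \approx -0.89284$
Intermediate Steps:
$r{\left(w \right)} = -1050$ ($r{\left(w \right)} = 3 \left(-350\right) = -1050$)
$u{\left(E,I \right)} = I + I^{2}$ ($u{\left(E,I \right)} = I^{2} + I = I + I^{2}$)
$P{\left(W \right)} = -136 + W \left(1 + W\right)$
$\frac{P{\left(-628 \right)} + r{\left(-495 \right)}}{-51011 - 388676} = \frac{\left(-136 - 628 \left(1 - 628\right)\right) - 1050}{-51011 - 388676} = \frac{\left(-136 - -393756\right) - 1050}{-439687} = \left(\left(-136 + 393756\right) - 1050\right) \left(- \frac{1}{439687}\right) = \left(393620 - 1050\right) \left(- \frac{1}{439687}\right) = 392570 \left(- \frac{1}{439687}\right) = - \frac{392570}{439687}$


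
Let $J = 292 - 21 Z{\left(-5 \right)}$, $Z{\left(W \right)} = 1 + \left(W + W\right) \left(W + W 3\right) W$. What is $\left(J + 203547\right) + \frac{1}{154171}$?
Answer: $\frac{34660415879}{154171} \approx 2.2482 \cdot 10^{5}$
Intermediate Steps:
$Z{\left(W \right)} = 1 + 8 W^{3}$ ($Z{\left(W \right)} = 1 + 2 W \left(W + 3 W\right) W = 1 + 2 W 4 W W = 1 + 8 W^{2} W = 1 + 8 W^{3}$)
$J = 21271$ ($J = 292 - 21 \left(1 + 8 \left(-5\right)^{3}\right) = 292 - 21 \left(1 + 8 \left(-125\right)\right) = 292 - 21 \left(1 - 1000\right) = 292 - -20979 = 292 + 20979 = 21271$)
$\left(J + 203547\right) + \frac{1}{154171} = \left(21271 + 203547\right) + \frac{1}{154171} = 224818 + \frac{1}{154171} = \frac{34660415879}{154171}$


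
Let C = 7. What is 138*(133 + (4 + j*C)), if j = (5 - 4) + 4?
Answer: 23736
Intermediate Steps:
j = 5 (j = 1 + 4 = 5)
138*(133 + (4 + j*C)) = 138*(133 + (4 + 5*7)) = 138*(133 + (4 + 35)) = 138*(133 + 39) = 138*172 = 23736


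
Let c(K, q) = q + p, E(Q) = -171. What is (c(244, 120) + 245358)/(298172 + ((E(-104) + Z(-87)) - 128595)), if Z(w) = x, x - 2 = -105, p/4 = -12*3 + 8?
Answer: 245366/169303 ≈ 1.4493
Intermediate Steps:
p = -112 (p = 4*(-12*3 + 8) = 4*(-36 + 8) = 4*(-28) = -112)
x = -103 (x = 2 - 105 = -103)
Z(w) = -103
c(K, q) = -112 + q (c(K, q) = q - 112 = -112 + q)
(c(244, 120) + 245358)/(298172 + ((E(-104) + Z(-87)) - 128595)) = ((-112 + 120) + 245358)/(298172 + ((-171 - 103) - 128595)) = (8 + 245358)/(298172 + (-274 - 128595)) = 245366/(298172 - 128869) = 245366/169303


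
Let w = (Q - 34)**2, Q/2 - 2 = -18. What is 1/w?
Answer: 1/4356 ≈ 0.00022957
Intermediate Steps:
Q = -32 (Q = 4 + 2*(-18) = 4 - 36 = -32)
w = 4356 (w = (-32 - 34)**2 = (-66)**2 = 4356)
1/w = 1/4356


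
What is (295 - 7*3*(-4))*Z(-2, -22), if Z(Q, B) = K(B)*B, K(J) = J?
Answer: 183436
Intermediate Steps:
Z(Q, B) = B² (Z(Q, B) = B*B = B²)
(295 - 7*3*(-4))*Z(-2, -22) = (295 - 7*3*(-4))*(-22)² = (295 - 21*(-4))*484 = (295 + 84)*484 = 379*484 = 183436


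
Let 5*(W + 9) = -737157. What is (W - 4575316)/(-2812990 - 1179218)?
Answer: 11806891/9980520 ≈ 1.1830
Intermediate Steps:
W = -737202/5 (W = -9 + (⅕)*(-737157) = -9 - 737157/5 = -737202/5 ≈ -1.4744e+5)
(W - 4575316)/(-2812990 - 1179218) = (-737202/5 - 4575316)/(-2812990 - 1179218) = -23613782/5/(-3992208) = -23613782/5*(-1/3992208) = 11806891/9980520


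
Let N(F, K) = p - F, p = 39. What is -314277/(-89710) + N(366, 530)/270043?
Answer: 84838968741/24225557530 ≈ 3.5020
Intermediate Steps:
N(F, K) = 39 - F
-314277/(-89710) + N(366, 530)/270043 = -314277/(-89710) + (39 - 1*366)/270043 = -314277*(-1/89710) + (39 - 366)*(1/270043) = 314277/89710 - 327*1/270043 = 314277/89710 - 327/270043 = 84838968741/24225557530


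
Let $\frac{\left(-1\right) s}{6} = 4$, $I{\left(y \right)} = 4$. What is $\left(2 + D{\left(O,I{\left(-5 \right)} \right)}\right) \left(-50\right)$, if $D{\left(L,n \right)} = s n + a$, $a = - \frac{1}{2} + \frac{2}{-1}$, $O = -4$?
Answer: $4825$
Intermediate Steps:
$s = -24$ ($s = \left(-6\right) 4 = -24$)
$a = - \frac{5}{2}$ ($a = \left(-1\right) \frac{1}{2} + 2 \left(-1\right) = - \frac{1}{2} - 2 = - \frac{5}{2} \approx -2.5$)
$D{\left(L,n \right)} = - \frac{5}{2} - 24 n$ ($D{\left(L,n \right)} = - 24 n - \frac{5}{2} = - \frac{5}{2} - 24 n$)
$\left(2 + D{\left(O,I{\left(-5 \right)} \right)}\right) \left(-50\right) = \left(2 - \frac{197}{2}\right) \left(-50\right) = \left(- \frac{193}{2}\right) \left(-50\right) = 4825$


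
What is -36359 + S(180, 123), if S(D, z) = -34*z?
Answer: -40541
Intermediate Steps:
-36359 + S(180, 123) = -36359 - 34*123 = -36359 - 4182 = -40541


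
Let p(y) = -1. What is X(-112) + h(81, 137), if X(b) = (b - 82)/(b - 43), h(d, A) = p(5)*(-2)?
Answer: 504/155 ≈ 3.2516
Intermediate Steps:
h(d, A) = 2 (h(d, A) = -1*(-2) = 2)
X(b) = (-82 + b)/(-43 + b)
X(-112) + h(81, 137) = (-82 - 112)/(-43 - 112) + 2 = -194/(-155) + 2 = -1/155*(-194) + 2 = 194/155 + 2 = 504/155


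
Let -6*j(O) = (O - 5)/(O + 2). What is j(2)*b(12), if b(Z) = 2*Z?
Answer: 3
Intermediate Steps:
j(O) = -(-5 + O)/(6*(2 + O)) (j(O) = -(O - 5)/(6*(O + 2)) = -(-5 + O)/(6*(2 + O)))
j(2)*b(12) = ((5 - 1*2)/(6*(2 + 2)))*(2*12) = ((⅙)*(5 - 2)/4)*24 = ((⅙)*(¼)*3)*24 = (⅛)*24 = 3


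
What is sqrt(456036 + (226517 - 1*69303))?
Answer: 5*sqrt(24530) ≈ 783.10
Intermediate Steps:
sqrt(456036 + (226517 - 1*69303)) = sqrt(456036 + (226517 - 69303)) = sqrt(456036 + 157214) = sqrt(613250) = 5*sqrt(24530)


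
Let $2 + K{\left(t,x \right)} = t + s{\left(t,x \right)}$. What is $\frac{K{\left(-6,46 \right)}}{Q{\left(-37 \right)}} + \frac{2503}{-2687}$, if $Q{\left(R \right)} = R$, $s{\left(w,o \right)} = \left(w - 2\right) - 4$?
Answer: $- \frac{38871}{99419} \approx -0.39098$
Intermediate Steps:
$s{\left(w,o \right)} = -6 + w$ ($s{\left(w,o \right)} = \left(-2 + w\right) - 4 = -6 + w$)
$K{\left(t,x \right)} = -8 + 2 t$ ($K{\left(t,x \right)} = -2 + \left(t + \left(-6 + t\right)\right) = -2 + \left(-6 + 2 t\right) = -8 + 2 t$)
$\frac{K{\left(-6,46 \right)}}{Q{\left(-37 \right)}} + \frac{2503}{-2687} = \frac{-8 + 2 \left(-6\right)}{-37} + \frac{2503}{-2687} = \left(-8 - 12\right) \left(- \frac{1}{37}\right) + 2503 \left(- \frac{1}{2687}\right) = \left(-20\right) \left(- \frac{1}{37}\right) - \frac{2503}{2687} = \frac{20}{37} - \frac{2503}{2687} = - \frac{38871}{99419}$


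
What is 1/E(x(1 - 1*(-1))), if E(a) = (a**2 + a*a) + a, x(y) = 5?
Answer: 1/55 ≈ 0.018182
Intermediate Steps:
E(a) = a + 2*a**2 (E(a) = (a**2 + a**2) + a = 2*a**2 + a = a + 2*a**2)
1/E(x(1 - 1*(-1))) = 1/(5*(1 + 2*5)) = 1/(5*(1 + 10)) = 1/(5*11) = 1/55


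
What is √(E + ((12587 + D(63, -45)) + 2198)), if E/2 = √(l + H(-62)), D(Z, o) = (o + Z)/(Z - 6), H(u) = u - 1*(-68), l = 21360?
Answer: √(5337499 + 2166*√2374)/19 ≈ 122.79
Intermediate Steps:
H(u) = 68 + u (H(u) = u + 68 = 68 + u)
D(Z, o) = (Z + o)/(-6 + Z)
E = 6*√2374 (E = 2*√(21360 + (68 - 62)) = 2*√(21360 + 6) = 2*√21366 = 2*(3*√2374) = 6*√2374 ≈ 292.34)
√(E + ((12587 + D(63, -45)) + 2198)) = √(6*√2374 + ((12587 + (63 - 45)/(-6 + 63)) + 2198)) = √(6*√2374 + ((12587 + 18/57) + 2198)) = √(6*√2374 + ((12587 + (1/57)*18) + 2198)) = √(6*√2374 + ((12587 + 6/19) + 2198)) = √(6*√2374 + (239159/19 + 2198)) = √(6*√2374 + 280921/19) = √(280921/19 + 6*√2374)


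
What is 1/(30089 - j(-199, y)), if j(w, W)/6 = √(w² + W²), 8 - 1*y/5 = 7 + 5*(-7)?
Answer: 30089/902755885 + 6*√72001/902755885 ≈ 3.5114e-5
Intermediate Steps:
y = 180 (y = 40 - 5*(7 + 5*(-7)) = 40 - 5*(7 - 35) = 40 - 5*(-28) = 40 + 140 = 180)
j(w, W) = 6*√(W² + w²) (j(w, W) = 6*√(w² + W²) = 6*√(W² + w²))
1/(30089 - j(-199, y)) = 1/(30089 - 6*√(180² + (-199)²)) = 1/(30089 - 6*√(32400 + 39601)) = 1/(30089 - 6*√72001)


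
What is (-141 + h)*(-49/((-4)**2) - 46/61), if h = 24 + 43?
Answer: 137825/488 ≈ 282.43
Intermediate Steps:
h = 67
(-141 + h)*(-49/((-4)**2) - 46/61) = (-141 + 67)*(-49/((-4)**2) - 46/61) = -74*(-49/16 - 46*1/61) = -74*(-49*1/16 - 46/61) = -74*(-49/16 - 46/61) = -74*(-3725/976) = 137825/488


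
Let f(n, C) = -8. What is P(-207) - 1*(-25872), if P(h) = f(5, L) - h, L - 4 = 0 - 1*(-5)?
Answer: 26071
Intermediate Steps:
L = 9 (L = 4 + (0 - 1*(-5)) = 4 + (0 + 5) = 4 + 5 = 9)
P(h) = -8 - h
P(-207) - 1*(-25872) = (-8 - 1*(-207)) - 1*(-25872) = (-8 + 207) + 25872 = 199 + 25872 = 26071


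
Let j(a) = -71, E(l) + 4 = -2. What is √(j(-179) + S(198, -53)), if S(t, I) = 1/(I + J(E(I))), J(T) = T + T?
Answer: 2*I*√75010/65 ≈ 8.4271*I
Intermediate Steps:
E(l) = -6 (E(l) = -4 - 2 = -6)
J(T) = 2*T
S(t, I) = 1/(-12 + I) (S(t, I) = 1/(I + 2*(-6)) = 1/(I - 12) = 1/(-12 + I))
√(j(-179) + S(198, -53)) = √(-71 + 1/(-12 - 53)) = √(-71 + 1/(-65)) = √(-71 - 1/65) = √(-4616/65) = 2*I*√75010/65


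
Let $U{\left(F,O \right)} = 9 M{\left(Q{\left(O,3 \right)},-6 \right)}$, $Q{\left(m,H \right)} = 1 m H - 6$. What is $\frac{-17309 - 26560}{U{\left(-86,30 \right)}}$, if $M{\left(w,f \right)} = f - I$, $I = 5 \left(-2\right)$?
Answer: $- \frac{14623}{12} \approx -1218.6$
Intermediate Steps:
$I = -10$
$Q{\left(m,H \right)} = -6 + H m$ ($Q{\left(m,H \right)} = m H - 6 = H m - 6 = -6 + H m$)
$M{\left(w,f \right)} = 10 + f$ ($M{\left(w,f \right)} = f - -10 = f + 10 = 10 + f$)
$U{\left(F,O \right)} = 36$ ($U{\left(F,O \right)} = 9 \left(10 - 6\right) = 9 \cdot 4 = 36$)
$\frac{-17309 - 26560}{U{\left(-86,30 \right)}} = \frac{-17309 - 26560}{36} = \left(-43869\right) \frac{1}{36} = - \frac{14623}{12}$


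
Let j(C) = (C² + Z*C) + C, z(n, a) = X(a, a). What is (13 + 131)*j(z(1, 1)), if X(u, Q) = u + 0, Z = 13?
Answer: 2160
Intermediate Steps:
X(u, Q) = u
z(n, a) = a
j(C) = C² + 14*C (j(C) = (C² + 13*C) + C = C² + 14*C)
(13 + 131)*j(z(1, 1)) = (13 + 131)*(1*(14 + 1)) = 144*(1*15) = 144*15 = 2160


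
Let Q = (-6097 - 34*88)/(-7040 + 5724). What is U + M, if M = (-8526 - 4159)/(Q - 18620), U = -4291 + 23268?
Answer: 464855101347/24494831 ≈ 18978.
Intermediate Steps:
Q = 9089/1316 (Q = (-6097 - 2992)/(-1316) = -9089*(-1/1316) = 9089/1316 ≈ 6.9065)
U = 18977
M = 16693460/24494831 (M = (-8526 - 4159)/(9089/1316 - 18620) = -12685/(-24494831/1316) = -12685*(-1316/24494831) = 16693460/24494831 ≈ 0.68151)
U + M = 18977 + 16693460/24494831 = 464855101347/24494831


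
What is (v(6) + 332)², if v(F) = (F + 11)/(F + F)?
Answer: 16008001/144 ≈ 1.1117e+5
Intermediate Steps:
v(F) = (11 + F)/(2*F) (v(F) = (11 + F)/((2*F)) = (11 + F)*(1/(2*F)) = (11 + F)/(2*F))
(v(6) + 332)² = ((½)*(11 + 6)/6 + 332)² = ((½)*(⅙)*17 + 332)² = (17/12 + 332)² = (4001/12)² = 16008001/144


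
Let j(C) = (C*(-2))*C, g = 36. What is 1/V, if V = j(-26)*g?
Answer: -1/48672 ≈ -2.0546e-5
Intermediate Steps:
j(C) = -2*C² (j(C) = (-2*C)*C = -2*C²)
V = -48672 (V = -2*(-26)²*36 = -2*676*36 = -1352*36 = -48672)
1/V = 1/(-48672) = -1/48672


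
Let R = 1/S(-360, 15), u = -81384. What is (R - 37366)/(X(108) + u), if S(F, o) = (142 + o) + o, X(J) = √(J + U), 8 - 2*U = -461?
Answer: 261525490092/569608539761 + 6426951*√1370/2278434159044 ≈ 0.45924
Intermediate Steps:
U = 469/2 (U = 4 - ½*(-461) = 4 + 461/2 = 469/2 ≈ 234.50)
X(J) = √(469/2 + J) (X(J) = √(J + 469/2) = √(469/2 + J))
S(F, o) = 142 + 2*o
R = 1/172 (R = 1/(142 + 2*15) = 1/(142 + 30) = 1/172 ≈ 0.0058140)
(R - 37366)/(X(108) + u) = (1/172 - 37366)/(√(938 + 4*108)/2 - 81384) = -6426951/(172*(√(938 + 432)/2 - 81384)) = -6426951/(172*(√1370/2 - 81384)) = -6426951/(172*(-81384 + √1370/2))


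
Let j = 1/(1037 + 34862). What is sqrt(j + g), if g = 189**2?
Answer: 2*sqrt(11508754328455)/35899 ≈ 189.00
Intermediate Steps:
g = 35721
j = 1/35899 ≈ 2.7856e-5
sqrt(j + g) = sqrt(1/35899 + 35721) = sqrt(1282348180/35899) = 2*sqrt(11508754328455)/35899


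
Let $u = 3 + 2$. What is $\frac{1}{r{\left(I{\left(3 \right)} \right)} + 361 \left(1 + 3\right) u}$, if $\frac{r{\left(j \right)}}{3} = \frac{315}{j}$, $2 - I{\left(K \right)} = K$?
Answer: $\frac{1}{6275} \approx 0.00015936$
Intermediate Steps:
$I{\left(K \right)} = 2 - K$
$r{\left(j \right)} = \frac{945}{j}$ ($r{\left(j \right)} = 3 \frac{315}{j} = \frac{945}{j}$)
$u = 5$
$\frac{1}{r{\left(I{\left(3 \right)} \right)} + 361 \left(1 + 3\right) u} = \frac{1}{\frac{945}{2 - 3} + 361 \left(1 + 3\right) 5} = \frac{1}{\frac{945}{2 - 3} + 361 \cdot 4 \cdot 5} = \frac{1}{\frac{945}{-1} + 361 \cdot 20} = \frac{1}{945 \left(-1\right) + 7220} = \frac{1}{-945 + 7220} = \frac{1}{6275}$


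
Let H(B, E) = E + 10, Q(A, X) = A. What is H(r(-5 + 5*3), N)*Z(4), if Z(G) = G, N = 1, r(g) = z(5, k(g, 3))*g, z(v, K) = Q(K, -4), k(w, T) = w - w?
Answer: 44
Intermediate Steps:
k(w, T) = 0
z(v, K) = K
r(g) = 0 (r(g) = 0*g = 0)
H(B, E) = 10 + E
H(r(-5 + 5*3), N)*Z(4) = (10 + 1)*4 = 11*4 = 44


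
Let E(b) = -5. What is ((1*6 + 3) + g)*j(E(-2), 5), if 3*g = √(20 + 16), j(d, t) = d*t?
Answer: -275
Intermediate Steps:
g = 2 (g = √(20 + 16)/3 = √36/3 = (⅓)*6 = 2)
((1*6 + 3) + g)*j(E(-2), 5) = ((1*6 + 3) + 2)*(-5*5) = ((6 + 3) + 2)*(-25) = (9 + 2)*(-25) = 11*(-25) = -275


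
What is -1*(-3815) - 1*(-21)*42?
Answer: 4697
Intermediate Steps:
-1*(-3815) - 1*(-21)*42 = 3815 + 21*42 = 3815 + 882 = 4697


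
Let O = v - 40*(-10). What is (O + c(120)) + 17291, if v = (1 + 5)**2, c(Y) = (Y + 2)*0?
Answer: 17727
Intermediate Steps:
c(Y) = 0 (c(Y) = (2 + Y)*0 = 0)
v = 36 (v = 6**2 = 36)
O = 436 (O = 36 - 40*(-10) = 36 + 400 = 436)
(O + c(120)) + 17291 = (436 + 0) + 17291 = 436 + 17291 = 17727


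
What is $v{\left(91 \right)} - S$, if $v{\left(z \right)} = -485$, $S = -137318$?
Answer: $136833$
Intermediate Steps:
$v{\left(91 \right)} - S = -485 - -137318 = -485 + 137318 = 136833$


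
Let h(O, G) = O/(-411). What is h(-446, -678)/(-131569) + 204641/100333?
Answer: 11065888472101/5425492828047 ≈ 2.0396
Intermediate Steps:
h(O, G) = -O/411 (h(O, G) = O*(-1/411) = -O/411)
h(-446, -678)/(-131569) + 204641/100333 = -1/411*(-446)/(-131569) + 204641/100333 = (446/411)*(-1/131569) + 204641*(1/100333) = -446/54074859 + 204641/100333 = 11065888472101/5425492828047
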